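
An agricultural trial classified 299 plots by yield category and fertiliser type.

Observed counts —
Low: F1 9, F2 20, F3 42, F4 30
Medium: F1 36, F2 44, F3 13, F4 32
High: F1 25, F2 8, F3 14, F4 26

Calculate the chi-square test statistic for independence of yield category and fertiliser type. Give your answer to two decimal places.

52.44

Row totals: 101, 125, 73. Column totals: 70, 72, 69, 88. Grand total N = 299.
Expected counts (row total × column total / N):
  Low, F1: 101×70/299 = 23.645
  Low, F2: 101×72/299 = 24.321
  Low, F3: 101×69/299 = 23.308
  Low, F4: 101×88/299 = 29.726
  Medium, F1: 125×70/299 = 29.264
  Medium, F2: 125×72/299 = 30.100
  Medium, F3: 125×69/299 = 28.846
  Medium, F4: 125×88/299 = 36.789
  High, F1: 73×70/299 = 17.090
  High, F2: 73×72/299 = 17.579
  High, F3: 73×69/299 = 16.846
  High, F4: 73×88/299 = 21.485
Contributions (O − E)²/E:
  (9 − 23.645)²/23.645 = 9.0707
  (20 − 24.321)²/24.321 = 0.7677
  (42 − 23.308)²/23.308 = 14.9902
  (30 − 29.726)²/29.726 = 0.0025
  (36 − 29.264)²/29.264 = 1.5505
  (44 − 30.100)²/30.100 = 6.4189
  (13 − 28.846)²/28.846 = 8.7047
  (32 − 36.789)²/36.789 = 0.6234
  (25 − 17.090)²/17.090 = 3.6611
  (8 − 17.579)²/17.579 = 5.2197
  (14 − 16.846)²/16.846 = 0.4808
  (26 − 21.485)²/21.485 = 0.9488
χ² = 9.0707 + 0.7677 + 14.9902 + 0.0025 + 1.5505 + 6.4189 + 8.7047 + 0.6234 + 3.6611 + 5.2197 + 0.4808 + 0.9488 = 52.44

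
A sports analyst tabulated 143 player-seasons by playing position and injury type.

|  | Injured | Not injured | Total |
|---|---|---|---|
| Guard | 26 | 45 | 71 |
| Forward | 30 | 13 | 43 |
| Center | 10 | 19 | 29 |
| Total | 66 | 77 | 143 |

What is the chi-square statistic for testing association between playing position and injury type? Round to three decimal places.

Grand total N = 143.
Expected counts (row total × column total / N):
  Guard, Injured: 71×66/143 = 32.7692
  Guard, Not injured: 71×77/143 = 38.2308
  Forward, Injured: 43×66/143 = 19.8462
  Forward, Not injured: 43×77/143 = 23.1538
  Center, Injured: 29×66/143 = 13.3846
  Center, Not injured: 29×77/143 = 15.6154
Contributions (O − E)²/E:
  (26 − 32.7692)²/32.7692 = 1.3983
  (45 − 38.2308)²/38.2308 = 1.1986
  (30 − 19.8462)²/19.8462 = 5.1949
  (13 − 23.1538)²/23.1538 = 4.4528
  (10 − 13.3846)²/13.3846 = 0.8559
  (19 − 15.6154)²/15.6154 = 0.7336
χ² = 1.3983 + 1.1986 + 5.1949 + 4.4528 + 0.8559 + 0.7336 = 13.834

13.834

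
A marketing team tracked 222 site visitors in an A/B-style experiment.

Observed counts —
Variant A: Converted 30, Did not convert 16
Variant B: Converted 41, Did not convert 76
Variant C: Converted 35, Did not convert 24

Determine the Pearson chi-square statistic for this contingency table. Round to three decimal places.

16.365

Row totals: 46, 117, 59. Column totals: 106, 116. Grand total N = 222.
Expected counts (row total × column total / N):
  Variant A, Converted: 46×106/222 = 21.9640
  Variant A, Did not convert: 46×116/222 = 24.0360
  Variant B, Converted: 117×106/222 = 55.8649
  Variant B, Did not convert: 117×116/222 = 61.1351
  Variant C, Converted: 59×106/222 = 28.1712
  Variant C, Did not convert: 59×116/222 = 30.8288
Contributions (O − E)²/E:
  (30 − 21.9640)²/21.9640 = 2.9401
  (16 − 24.0360)²/24.0360 = 2.6867
  (41 − 55.8649)²/55.8649 = 3.9554
  (76 − 61.1351)²/61.1351 = 3.6144
  (35 − 28.1712)²/28.1712 = 1.6553
  (24 − 30.8288)²/30.8288 = 1.5126
χ² = 2.9401 + 2.6867 + 3.9554 + 3.6144 + 1.6553 + 1.5126 = 16.365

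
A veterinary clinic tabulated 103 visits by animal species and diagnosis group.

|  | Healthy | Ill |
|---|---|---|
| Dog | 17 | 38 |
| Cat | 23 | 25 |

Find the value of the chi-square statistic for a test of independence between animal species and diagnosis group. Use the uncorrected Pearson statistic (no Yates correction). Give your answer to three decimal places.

Row totals: 55, 48. Column totals: 40, 63. Grand total N = 103.
Expected counts (row total × column total / N):
  Dog, Healthy: 55×40/103 = 21.3592
  Dog, Ill: 55×63/103 = 33.6408
  Cat, Healthy: 48×40/103 = 18.6408
  Cat, Ill: 48×63/103 = 29.3592
Contributions (O − E)²/E:
  (17 − 21.3592)²/21.3592 = 0.8897
  (38 − 33.6408)²/33.6408 = 0.5649
  (23 − 18.6408)²/18.6408 = 1.0194
  (25 − 29.3592)²/29.3592 = 0.6472
χ² = 0.8897 + 0.5649 + 1.0194 + 0.6472 = 3.121

3.121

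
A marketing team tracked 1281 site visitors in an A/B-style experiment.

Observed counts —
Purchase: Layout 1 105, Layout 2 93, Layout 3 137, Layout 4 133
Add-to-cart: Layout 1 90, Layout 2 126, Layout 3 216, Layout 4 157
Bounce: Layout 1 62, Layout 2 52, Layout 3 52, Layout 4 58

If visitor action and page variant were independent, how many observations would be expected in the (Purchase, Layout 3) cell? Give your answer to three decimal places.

Row total (Purchase) = 468; column total (Layout 3) = 405; grand total N = 1281.
Expected count = (row total × column total) / N = 468 × 405 / 1281 = 147.963.

147.963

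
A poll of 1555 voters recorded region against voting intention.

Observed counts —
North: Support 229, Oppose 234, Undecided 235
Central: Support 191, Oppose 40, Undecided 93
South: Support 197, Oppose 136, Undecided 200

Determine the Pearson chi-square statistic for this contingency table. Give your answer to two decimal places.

Row totals: 698, 324, 533. Column totals: 617, 410, 528. Grand total N = 1555.
Expected counts (row total × column total / N):
  North, Support: 698×617/1555 = 276.956
  North, Oppose: 698×410/1555 = 184.039
  North, Undecided: 698×528/1555 = 237.006
  Central, Support: 324×617/1555 = 128.558
  Central, Oppose: 324×410/1555 = 85.428
  Central, Undecided: 324×528/1555 = 110.014
  South, Support: 533×617/1555 = 211.486
  South, Oppose: 533×410/1555 = 140.534
  South, Undecided: 533×528/1555 = 180.980
Contributions (O − E)²/E:
  (229 − 276.956)²/276.956 = 8.3038
  (234 − 184.039)²/184.039 = 13.5629
  (235 − 237.006)²/237.006 = 0.0170
  (191 − 128.558)²/128.558 = 30.3287
  (40 − 85.428)²/85.428 = 24.1572
  (93 − 110.014)²/110.014 = 2.6313
  (197 − 211.486)²/211.486 = 0.9922
  (136 − 140.534)²/140.534 = 0.1463
  (200 − 180.980)²/180.980 = 1.9989
χ² = 8.3038 + 13.5629 + 0.0170 + 30.3287 + 24.1572 + 2.6313 + 0.9922 + 0.1463 + 1.9989 = 82.14

82.14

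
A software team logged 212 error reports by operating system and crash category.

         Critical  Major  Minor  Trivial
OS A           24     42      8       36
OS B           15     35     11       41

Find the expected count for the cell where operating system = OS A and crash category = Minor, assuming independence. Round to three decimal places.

9.858

Row total (OS A) = 110; column total (Minor) = 19; grand total N = 212.
Expected count = (row total × column total) / N = 110 × 19 / 212 = 9.858.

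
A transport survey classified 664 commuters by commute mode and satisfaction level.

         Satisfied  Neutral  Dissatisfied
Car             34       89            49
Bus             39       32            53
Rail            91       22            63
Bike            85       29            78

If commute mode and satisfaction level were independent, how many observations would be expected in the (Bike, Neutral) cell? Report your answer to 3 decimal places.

49.735

Row total (Bike) = 192; column total (Neutral) = 172; grand total N = 664.
Expected count = (row total × column total) / N = 192 × 172 / 664 = 49.735.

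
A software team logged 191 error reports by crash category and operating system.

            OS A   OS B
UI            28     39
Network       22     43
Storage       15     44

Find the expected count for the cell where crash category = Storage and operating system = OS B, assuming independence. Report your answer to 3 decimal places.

Row total (Storage) = 59; column total (OS B) = 126; grand total N = 191.
Expected count = (row total × column total) / N = 59 × 126 / 191 = 38.921.

38.921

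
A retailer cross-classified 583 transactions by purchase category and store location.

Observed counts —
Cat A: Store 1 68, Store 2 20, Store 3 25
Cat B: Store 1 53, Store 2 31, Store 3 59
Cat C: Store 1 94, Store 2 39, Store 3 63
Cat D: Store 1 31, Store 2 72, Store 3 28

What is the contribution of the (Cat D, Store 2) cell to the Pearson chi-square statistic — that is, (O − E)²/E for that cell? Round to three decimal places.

34.814

Row total (Cat D) = 131; column total (Store 2) = 162; N = 583.
Expected count E = 131 × 162 / 583 = 36.4014.
Contribution = (O − E)²/E = (72 − 36.4014)² / 36.4014 = 34.814.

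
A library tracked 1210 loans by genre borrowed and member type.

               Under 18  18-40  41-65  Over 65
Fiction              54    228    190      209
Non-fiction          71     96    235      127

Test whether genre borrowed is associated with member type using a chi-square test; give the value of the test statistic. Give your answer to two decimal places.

Row totals: 681, 529. Column totals: 125, 324, 425, 336. Grand total N = 1210.
Expected counts (row total × column total / N):
  Fiction, Under 18: 681×125/1210 = 70.351
  Fiction, 18-40: 681×324/1210 = 182.350
  Fiction, 41-65: 681×425/1210 = 239.194
  Fiction, Over 65: 681×336/1210 = 189.104
  Non-fiction, Under 18: 529×125/1210 = 54.649
  Non-fiction, 18-40: 529×324/1210 = 141.650
  Non-fiction, 41-65: 529×425/1210 = 185.806
  Non-fiction, Over 65: 529×336/1210 = 146.896
Contributions (O − E)²/E:
  (54 − 70.351)²/70.351 = 3.8003
  (228 − 182.350)²/182.350 = 11.4281
  (190 − 239.194)²/239.194 = 10.1175
  (209 − 189.104)²/189.104 = 2.0933
  (71 − 54.649)²/54.649 = 4.8922
  (96 − 141.650)²/141.650 = 14.7118
  (235 − 185.806)²/185.806 = 13.0246
  (127 − 146.896)²/146.896 = 2.6948
χ² = 3.8003 + 11.4281 + 10.1175 + 2.0933 + 4.8922 + 14.7118 + 13.0246 + 2.6948 = 62.76

62.76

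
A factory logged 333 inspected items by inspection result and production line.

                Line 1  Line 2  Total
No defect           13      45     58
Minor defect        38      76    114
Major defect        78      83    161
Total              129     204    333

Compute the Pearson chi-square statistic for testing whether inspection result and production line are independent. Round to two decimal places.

Grand total N = 333.
Expected counts (row total × column total / N):
  No defect, Line 1: 58×129/333 = 22.468
  No defect, Line 2: 58×204/333 = 35.532
  Minor defect, Line 1: 114×129/333 = 44.162
  Minor defect, Line 2: 114×204/333 = 69.838
  Major defect, Line 1: 161×129/333 = 62.369
  Major defect, Line 2: 161×204/333 = 98.631
Contributions (O − E)²/E:
  (13 − 22.468)²/22.468 = 3.9898
  (45 − 35.532)²/35.532 = 2.5229
  (38 − 44.162)²/44.162 = 0.8598
  (76 − 69.838)²/69.838 = 0.5437
  (78 − 62.369)²/62.369 = 3.9175
  (83 − 98.631)²/98.631 = 2.4772
χ² = 3.9898 + 2.5229 + 0.8598 + 0.5437 + 3.9175 + 2.4772 = 14.31

14.31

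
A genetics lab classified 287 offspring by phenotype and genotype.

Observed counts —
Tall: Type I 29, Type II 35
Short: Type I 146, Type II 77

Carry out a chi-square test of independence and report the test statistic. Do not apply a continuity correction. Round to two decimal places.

Row totals: 64, 223. Column totals: 175, 112. Grand total N = 287.
Expected counts (row total × column total / N):
  Tall, Type I: 64×175/287 = 39.0244
  Tall, Type II: 64×112/287 = 24.9756
  Short, Type I: 223×175/287 = 135.9756
  Short, Type II: 223×112/287 = 87.0244
Contributions (O − E)²/E:
  (29 − 39.0244)²/39.0244 = 2.5750
  (35 − 24.9756)²/24.9756 = 4.0235
  (146 − 135.9756)²/135.9756 = 0.7390
  (77 − 87.0244)²/87.0244 = 1.1547
χ² = 2.5750 + 4.0235 + 0.7390 + 1.1547 = 8.49

8.49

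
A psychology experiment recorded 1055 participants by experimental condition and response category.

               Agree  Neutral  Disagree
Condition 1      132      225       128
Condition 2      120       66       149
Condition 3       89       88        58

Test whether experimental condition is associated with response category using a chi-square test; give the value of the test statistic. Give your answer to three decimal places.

72.080

Row totals: 485, 335, 235. Column totals: 341, 379, 335. Grand total N = 1055.
Expected counts (row total × column total / N):
  Condition 1, Agree: 485×341/1055 = 156.7630
  Condition 1, Neutral: 485×379/1055 = 174.2322
  Condition 1, Disagree: 485×335/1055 = 154.0047
  Condition 2, Agree: 335×341/1055 = 108.2796
  Condition 2, Neutral: 335×379/1055 = 120.3460
  Condition 2, Disagree: 335×335/1055 = 106.3744
  Condition 3, Agree: 235×341/1055 = 75.9573
  Condition 3, Neutral: 235×379/1055 = 84.4218
  Condition 3, Disagree: 235×335/1055 = 74.6209
Contributions (O − E)²/E:
  (132 − 156.7630)²/156.7630 = 3.9117
  (225 − 174.2322)²/174.2322 = 14.7927
  (128 − 154.0047)²/154.0047 = 4.3911
  (120 − 108.2796)²/108.2796 = 1.2686
  (66 − 120.3460)²/120.3460 = 24.5416
  (149 − 106.3744)²/106.3744 = 17.0806
  (89 − 75.9573)²/75.9573 = 2.2396
  (88 − 84.4218)²/84.4218 = 0.1517
  (58 − 74.6209)²/74.6209 = 3.7021
χ² = 3.9117 + 14.7927 + 4.3911 + 1.2686 + 24.5416 + 17.0806 + 2.2396 + 0.1517 + 3.7021 = 72.080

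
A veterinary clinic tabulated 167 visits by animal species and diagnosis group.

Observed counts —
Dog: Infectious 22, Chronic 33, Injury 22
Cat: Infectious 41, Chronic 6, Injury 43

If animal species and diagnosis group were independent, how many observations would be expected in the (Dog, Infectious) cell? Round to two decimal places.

Row total (Dog) = 77; column total (Infectious) = 63; grand total N = 167.
Expected count = (row total × column total) / N = 77 × 63 / 167 = 29.05.

29.05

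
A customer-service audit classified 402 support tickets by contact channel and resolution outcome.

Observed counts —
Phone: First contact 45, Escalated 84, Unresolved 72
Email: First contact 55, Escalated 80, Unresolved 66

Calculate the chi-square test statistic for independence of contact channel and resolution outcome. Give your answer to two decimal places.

1.36

Row totals: 201, 201. Column totals: 100, 164, 138. Grand total N = 402.
Expected counts (row total × column total / N):
  Phone, First contact: 201×100/402 = 50.000
  Phone, Escalated: 201×164/402 = 82.000
  Phone, Unresolved: 201×138/402 = 69.000
  Email, First contact: 201×100/402 = 50.000
  Email, Escalated: 201×164/402 = 82.000
  Email, Unresolved: 201×138/402 = 69.000
Contributions (O − E)²/E:
  (45 − 50.000)²/50.000 = 0.5000
  (84 − 82.000)²/82.000 = 0.0488
  (72 − 69.000)²/69.000 = 0.1304
  (55 − 50.000)²/50.000 = 0.5000
  (80 − 82.000)²/82.000 = 0.0488
  (66 − 69.000)²/69.000 = 0.1304
χ² = 0.5000 + 0.0488 + 0.1304 + 0.5000 + 0.0488 + 0.1304 = 1.36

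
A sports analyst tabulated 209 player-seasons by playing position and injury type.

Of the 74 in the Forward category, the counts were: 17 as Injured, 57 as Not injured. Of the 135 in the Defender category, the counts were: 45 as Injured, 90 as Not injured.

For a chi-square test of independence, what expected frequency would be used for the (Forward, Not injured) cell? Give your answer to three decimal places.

52.048

Row total (Forward) = 74; column total (Not injured) = 147; grand total N = 209.
Expected count = (row total × column total) / N = 74 × 147 / 209 = 52.048.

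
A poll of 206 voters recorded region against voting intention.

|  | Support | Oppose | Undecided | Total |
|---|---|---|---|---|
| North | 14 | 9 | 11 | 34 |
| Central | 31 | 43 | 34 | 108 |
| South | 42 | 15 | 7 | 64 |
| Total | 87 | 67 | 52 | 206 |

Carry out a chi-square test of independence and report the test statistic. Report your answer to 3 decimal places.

Grand total N = 206.
Expected counts (row total × column total / N):
  North, Support: 34×87/206 = 14.35922
  North, Oppose: 34×67/206 = 11.05825
  North, Undecided: 34×52/206 = 8.58252
  Central, Support: 108×87/206 = 45.61165
  Central, Oppose: 108×67/206 = 35.12621
  Central, Undecided: 108×52/206 = 27.26214
  South, Support: 64×87/206 = 27.02913
  South, Oppose: 64×67/206 = 20.81553
  South, Undecided: 64×52/206 = 16.15534
Contributions (O − E)²/E:
  (14 − 14.35922)²/14.35922 = 0.0090
  (9 − 11.05825)²/11.05825 = 0.3831
  (11 − 8.58252)²/8.58252 = 0.6809
  (31 − 45.61165)²/45.61165 = 4.6808
  (43 − 35.12621)²/35.12621 = 1.7650
  (34 − 27.26214)²/27.26214 = 1.6653
  (42 − 27.02913)²/27.02913 = 8.2921
  (15 − 20.81553)²/20.81553 = 1.6248
  (7 − 16.15534)²/16.15534 = 5.1884
χ² = 0.0090 + 0.3831 + 0.6809 + 4.6808 + 1.7650 + 1.6653 + 8.2921 + 1.6248 + 5.1884 = 24.289

24.289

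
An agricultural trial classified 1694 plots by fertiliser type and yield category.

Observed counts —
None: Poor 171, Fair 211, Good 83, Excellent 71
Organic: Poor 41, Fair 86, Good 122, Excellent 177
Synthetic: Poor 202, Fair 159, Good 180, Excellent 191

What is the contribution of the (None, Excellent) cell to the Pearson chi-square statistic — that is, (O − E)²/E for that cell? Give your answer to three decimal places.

33.196

Row total (None) = 536; column total (Excellent) = 439; N = 1694.
Expected count E = 536 × 439 / 1694 = 138.90437.
Contribution = (O − E)²/E = (71 − 138.90437)² / 138.90437 = 33.196.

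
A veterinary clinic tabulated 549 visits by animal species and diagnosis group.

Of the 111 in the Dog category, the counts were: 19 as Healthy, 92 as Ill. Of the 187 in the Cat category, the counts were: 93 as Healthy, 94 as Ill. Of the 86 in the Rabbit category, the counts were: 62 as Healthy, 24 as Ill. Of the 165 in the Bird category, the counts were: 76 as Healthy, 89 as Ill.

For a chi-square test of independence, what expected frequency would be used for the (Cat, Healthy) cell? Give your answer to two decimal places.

85.15

Row total (Cat) = 187; column total (Healthy) = 250; grand total N = 549.
Expected count = (row total × column total) / N = 187 × 250 / 549 = 85.15.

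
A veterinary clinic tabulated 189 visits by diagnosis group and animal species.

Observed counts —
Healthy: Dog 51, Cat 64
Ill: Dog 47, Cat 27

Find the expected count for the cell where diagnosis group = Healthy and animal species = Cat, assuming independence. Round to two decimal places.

55.37

Row total (Healthy) = 115; column total (Cat) = 91; grand total N = 189.
Expected count = (row total × column total) / N = 115 × 91 / 189 = 55.37.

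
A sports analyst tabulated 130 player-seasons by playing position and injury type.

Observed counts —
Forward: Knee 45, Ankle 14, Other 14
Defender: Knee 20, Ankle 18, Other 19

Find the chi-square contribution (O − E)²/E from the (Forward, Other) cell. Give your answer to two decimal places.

1.11

Row total (Forward) = 73; column total (Other) = 33; N = 130.
Expected count E = 73 × 33 / 130 = 18.531.
Contribution = (O − E)²/E = (14 − 18.531)² / 18.531 = 1.11.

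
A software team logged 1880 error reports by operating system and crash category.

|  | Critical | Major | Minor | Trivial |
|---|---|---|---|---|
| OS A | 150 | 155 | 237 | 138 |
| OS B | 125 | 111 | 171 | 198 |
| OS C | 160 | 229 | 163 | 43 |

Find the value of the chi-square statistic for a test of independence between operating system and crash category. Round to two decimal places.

160.73

Row totals: 680, 605, 595. Column totals: 435, 495, 571, 379. Grand total N = 1880.
Expected counts (row total × column total / N):
  OS A, Critical: 680×435/1880 = 157.340
  OS A, Major: 680×495/1880 = 179.043
  OS A, Minor: 680×571/1880 = 206.532
  OS A, Trivial: 680×379/1880 = 137.085
  OS B, Critical: 605×435/1880 = 139.987
  OS B, Major: 605×495/1880 = 159.295
  OS B, Minor: 605×571/1880 = 183.753
  OS B, Trivial: 605×379/1880 = 121.965
  OS C, Critical: 595×435/1880 = 137.673
  OS C, Major: 595×495/1880 = 156.662
  OS C, Minor: 595×571/1880 = 180.715
  OS C, Trivial: 595×379/1880 = 119.949
Contributions (O − E)²/E:
  (150 − 157.340)²/157.340 = 0.3424
  (155 − 179.043)²/179.043 = 3.2286
  (237 − 206.532)²/206.532 = 4.4947
  (138 − 137.085)²/137.085 = 0.0061
  (125 − 139.987)²/139.987 = 1.6045
  (111 − 159.295)²/159.295 = 14.6421
  (171 − 183.753)²/183.753 = 0.8851
  (198 − 121.965)²/121.965 = 47.4015
  (160 − 137.673)²/137.673 = 3.6209
  (229 − 156.662)²/156.662 = 33.4018
  (163 − 180.715)²/180.715 = 1.7366
  (43 − 119.949)²/119.949 = 49.3639
χ² = 0.3424 + 3.2286 + 4.4947 + 0.0061 + 1.6045 + 14.6421 + 0.8851 + 47.4015 + 3.6209 + 33.4018 + 1.7366 + 49.3639 = 160.73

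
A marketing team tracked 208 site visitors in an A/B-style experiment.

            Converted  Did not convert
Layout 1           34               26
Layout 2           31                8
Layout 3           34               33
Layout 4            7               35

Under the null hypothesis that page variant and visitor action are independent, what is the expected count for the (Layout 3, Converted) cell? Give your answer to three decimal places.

Row total (Layout 3) = 67; column total (Converted) = 106; grand total N = 208.
Expected count = (row total × column total) / N = 67 × 106 / 208 = 34.144.

34.144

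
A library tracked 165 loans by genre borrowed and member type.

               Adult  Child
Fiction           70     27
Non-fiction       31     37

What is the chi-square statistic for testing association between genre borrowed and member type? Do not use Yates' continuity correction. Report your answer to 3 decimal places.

Row totals: 97, 68. Column totals: 101, 64. Grand total N = 165.
Expected counts (row total × column total / N):
  Fiction, Adult: 97×101/165 = 59.3758
  Fiction, Child: 97×64/165 = 37.6242
  Non-fiction, Adult: 68×101/165 = 41.6242
  Non-fiction, Child: 68×64/165 = 26.3758
Contributions (O − E)²/E:
  (70 − 59.3758)²/59.3758 = 1.9010
  (27 − 37.6242)²/37.6242 = 3.0000
  (31 − 41.6242)²/41.6242 = 2.7117
  (37 − 26.3758)²/26.3758 = 4.2794
χ² = 1.9010 + 3.0000 + 2.7117 + 4.2794 = 11.892

11.892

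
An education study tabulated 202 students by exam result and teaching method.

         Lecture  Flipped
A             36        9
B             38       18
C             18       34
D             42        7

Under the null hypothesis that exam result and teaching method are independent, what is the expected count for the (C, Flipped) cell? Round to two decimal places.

Row total (C) = 52; column total (Flipped) = 68; grand total N = 202.
Expected count = (row total × column total) / N = 52 × 68 / 202 = 17.50.

17.50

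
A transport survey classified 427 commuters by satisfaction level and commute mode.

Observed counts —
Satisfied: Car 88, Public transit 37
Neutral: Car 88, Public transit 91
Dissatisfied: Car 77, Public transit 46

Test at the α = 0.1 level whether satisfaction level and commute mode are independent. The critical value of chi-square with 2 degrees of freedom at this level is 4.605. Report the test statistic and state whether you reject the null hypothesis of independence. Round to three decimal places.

14.554; reject H₀

Row totals: 125, 179, 123. Column totals: 253, 174. Grand total N = 427.
Expected counts (row total × column total / N):
  Satisfied, Car: 125×253/427 = 74.06323
  Satisfied, Public transit: 125×174/427 = 50.93677
  Neutral, Car: 179×253/427 = 106.05855
  Neutral, Public transit: 179×174/427 = 72.94145
  Dissatisfied, Car: 123×253/427 = 72.87822
  Dissatisfied, Public transit: 123×174/427 = 50.12178
Contributions (O − E)²/E:
  (88 − 74.06323)²/74.06323 = 2.6225
  (37 − 50.93677)²/50.93677 = 3.8132
  (88 − 106.05855)²/106.05855 = 3.0748
  (91 − 72.94145)²/72.94145 = 4.4709
  (77 − 72.87822)²/72.87822 = 0.2331
  (46 − 50.12178)²/50.12178 = 0.3390
χ² = 2.6225 + 3.8132 + 3.0748 + 4.4709 + 0.2331 + 0.3390 = 14.554
df = (3−1)(2−1) = 2. Since 14.554 > 4.605, reject the null hypothesis of independence at α = 0.1.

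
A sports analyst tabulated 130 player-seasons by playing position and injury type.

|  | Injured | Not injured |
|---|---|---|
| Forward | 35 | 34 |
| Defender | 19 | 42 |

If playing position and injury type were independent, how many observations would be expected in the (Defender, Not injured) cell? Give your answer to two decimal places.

35.66

Row total (Defender) = 61; column total (Not injured) = 76; grand total N = 130.
Expected count = (row total × column total) / N = 61 × 76 / 130 = 35.66.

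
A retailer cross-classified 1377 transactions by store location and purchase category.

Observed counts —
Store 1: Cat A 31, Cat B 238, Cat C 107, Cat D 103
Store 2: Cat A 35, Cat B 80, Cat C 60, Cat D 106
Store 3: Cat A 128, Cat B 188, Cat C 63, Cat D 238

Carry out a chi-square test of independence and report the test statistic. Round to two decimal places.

Row totals: 479, 281, 617. Column totals: 194, 506, 230, 447. Grand total N = 1377.
Expected counts (row total × column total / N):
  Store 1, Cat A: 479×194/1377 = 67.484
  Store 1, Cat B: 479×506/1377 = 176.016
  Store 1, Cat C: 479×230/1377 = 80.007
  Store 1, Cat D: 479×447/1377 = 155.492
  Store 2, Cat A: 281×194/1377 = 39.589
  Store 2, Cat B: 281×506/1377 = 103.258
  Store 2, Cat C: 281×230/1377 = 46.935
  Store 2, Cat D: 281×447/1377 = 91.218
  Store 3, Cat A: 617×194/1377 = 86.927
  Store 3, Cat B: 617×506/1377 = 226.726
  Store 3, Cat C: 617×230/1377 = 103.057
  Store 3, Cat D: 617×447/1377 = 200.290
Contributions (O − E)²/E:
  (31 − 67.484)²/67.484 = 19.7244
  (238 − 176.016)²/176.016 = 21.8277
  (107 − 80.007)²/80.007 = 9.1070
  (103 − 155.492)²/155.492 = 17.7206
  (35 − 39.589)²/39.589 = 0.5319
  (80 − 103.258)²/103.258 = 5.2387
  (60 − 46.935)²/46.935 = 3.6368
  (106 − 91.218)²/91.218 = 2.3954
  (128 − 86.927)²/86.927 = 19.4070
  (188 − 226.726)²/226.726 = 6.6146
  (63 − 103.057)²/103.057 = 15.5697
  (238 − 200.290)²/200.290 = 7.0999
χ² = 19.7244 + 21.8277 + 9.1070 + 17.7206 + 0.5319 + 5.2387 + 3.6368 + 2.3954 + 19.4070 + 6.6146 + 15.5697 + 7.0999 = 128.87

128.87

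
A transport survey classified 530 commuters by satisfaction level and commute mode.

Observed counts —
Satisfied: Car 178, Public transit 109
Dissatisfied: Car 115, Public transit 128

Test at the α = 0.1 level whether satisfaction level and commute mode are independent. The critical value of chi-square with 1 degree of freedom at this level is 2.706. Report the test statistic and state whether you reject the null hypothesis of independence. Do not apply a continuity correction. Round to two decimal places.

Row totals: 287, 243. Column totals: 293, 237. Grand total N = 530.
Expected counts (row total × column total / N):
  Satisfied, Car: 287×293/530 = 158.662
  Satisfied, Public transit: 287×237/530 = 128.338
  Dissatisfied, Car: 243×293/530 = 134.338
  Dissatisfied, Public transit: 243×237/530 = 108.662
Contributions (O − E)²/E:
  (178 − 158.662)²/158.662 = 2.3569
  (109 − 128.338)²/128.338 = 2.9139
  (115 − 134.338)²/134.338 = 2.7837
  (128 − 108.662)²/108.662 = 3.4415
χ² = 2.3569 + 2.9139 + 2.7837 + 3.4415 = 11.50
df = (2−1)(2−1) = 1. Since 11.50 > 2.706, reject the null hypothesis of independence at α = 0.1.

11.50; reject H₀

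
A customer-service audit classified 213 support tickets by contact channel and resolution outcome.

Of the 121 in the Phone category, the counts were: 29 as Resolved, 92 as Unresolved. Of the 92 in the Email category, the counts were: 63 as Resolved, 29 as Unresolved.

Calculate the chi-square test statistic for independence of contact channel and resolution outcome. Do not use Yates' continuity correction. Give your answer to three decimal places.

42.201

Row totals: 121, 92. Column totals: 92, 121. Grand total N = 213.
Expected counts (row total × column total / N):
  Phone, Resolved: 121×92/213 = 52.2629
  Phone, Unresolved: 121×121/213 = 68.7371
  Email, Resolved: 92×92/213 = 39.7371
  Email, Unresolved: 92×121/213 = 52.2629
Contributions (O − E)²/E:
  (29 − 52.2629)²/52.2629 = 10.3546
  (92 − 68.7371)²/68.7371 = 7.8729
  (63 − 39.7371)²/39.7371 = 13.6186
  (29 − 52.2629)²/52.2629 = 10.3546
χ² = 10.3546 + 7.8729 + 13.6186 + 10.3546 = 42.201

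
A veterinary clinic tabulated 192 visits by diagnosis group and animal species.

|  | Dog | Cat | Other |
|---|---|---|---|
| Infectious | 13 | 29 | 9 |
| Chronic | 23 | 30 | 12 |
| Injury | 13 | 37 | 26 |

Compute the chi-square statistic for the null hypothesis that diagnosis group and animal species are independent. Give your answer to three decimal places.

10.160

Row totals: 51, 65, 76. Column totals: 49, 96, 47. Grand total N = 192.
Expected counts (row total × column total / N):
  Infectious, Dog: 51×49/192 = 13.0156
  Infectious, Cat: 51×96/192 = 25.5000
  Infectious, Other: 51×47/192 = 12.4844
  Chronic, Dog: 65×49/192 = 16.5885
  Chronic, Cat: 65×96/192 = 32.5000
  Chronic, Other: 65×47/192 = 15.9115
  Injury, Dog: 76×49/192 = 19.3958
  Injury, Cat: 76×96/192 = 38.0000
  Injury, Other: 76×47/192 = 18.6042
Contributions (O − E)²/E:
  (13 − 13.0156)²/13.0156 = 0.0000
  (29 − 25.5000)²/25.5000 = 0.4804
  (9 − 12.4844)²/12.4844 = 0.9725
  (23 − 16.5885)²/16.5885 = 2.4781
  (30 − 32.5000)²/32.5000 = 0.1923
  (12 − 15.9115)²/15.9115 = 0.9616
  (13 − 19.3958)²/19.3958 = 2.1090
  (37 − 38.0000)²/38.0000 = 0.0263
  (26 − 18.6042)²/18.6042 = 2.9401
χ² = 0.0000 + 0.4804 + 0.9725 + 2.4781 + 0.1923 + 0.9616 + 2.1090 + 0.0263 + 2.9401 = 10.160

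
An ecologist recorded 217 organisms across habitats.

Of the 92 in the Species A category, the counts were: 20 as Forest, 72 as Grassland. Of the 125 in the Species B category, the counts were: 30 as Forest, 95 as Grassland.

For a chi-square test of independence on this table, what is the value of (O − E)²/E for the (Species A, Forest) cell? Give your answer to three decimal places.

0.068

Row total (Species A) = 92; column total (Forest) = 50; N = 217.
Expected count E = 92 × 50 / 217 = 21.1982.
Contribution = (O − E)²/E = (20 − 21.1982)² / 21.1982 = 0.068.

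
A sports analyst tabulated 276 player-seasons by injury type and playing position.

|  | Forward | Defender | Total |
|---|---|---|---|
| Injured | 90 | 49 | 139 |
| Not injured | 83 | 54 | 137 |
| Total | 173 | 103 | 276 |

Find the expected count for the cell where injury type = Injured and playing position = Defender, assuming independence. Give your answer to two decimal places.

Row total (Injured) = 139; column total (Defender) = 103; grand total N = 276.
Expected count = (row total × column total) / N = 139 × 103 / 276 = 51.87.

51.87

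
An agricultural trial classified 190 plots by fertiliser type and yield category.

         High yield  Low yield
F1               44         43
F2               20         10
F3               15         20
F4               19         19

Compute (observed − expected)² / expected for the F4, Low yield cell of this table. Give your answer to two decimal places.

0.02

Row total (F4) = 38; column total (Low yield) = 92; N = 190.
Expected count E = 38 × 92 / 190 = 18.400.
Contribution = (O − E)²/E = (19 − 18.400)² / 18.400 = 0.02.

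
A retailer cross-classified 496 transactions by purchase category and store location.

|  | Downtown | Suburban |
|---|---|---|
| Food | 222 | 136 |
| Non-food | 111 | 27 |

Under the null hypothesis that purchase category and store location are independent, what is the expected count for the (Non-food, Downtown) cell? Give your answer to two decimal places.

92.65

Row total (Non-food) = 138; column total (Downtown) = 333; grand total N = 496.
Expected count = (row total × column total) / N = 138 × 333 / 496 = 92.65.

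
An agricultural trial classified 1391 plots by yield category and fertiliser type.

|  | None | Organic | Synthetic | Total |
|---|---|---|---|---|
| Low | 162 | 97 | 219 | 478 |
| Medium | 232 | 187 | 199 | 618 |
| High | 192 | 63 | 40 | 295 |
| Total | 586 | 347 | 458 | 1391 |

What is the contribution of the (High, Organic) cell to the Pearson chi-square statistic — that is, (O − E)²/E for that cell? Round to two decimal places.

1.52

Row total (High) = 295; column total (Organic) = 347; N = 1391.
Expected count E = 295 × 347 / 1391 = 73.591.
Contribution = (O − E)²/E = (63 − 73.591)² / 73.591 = 1.52.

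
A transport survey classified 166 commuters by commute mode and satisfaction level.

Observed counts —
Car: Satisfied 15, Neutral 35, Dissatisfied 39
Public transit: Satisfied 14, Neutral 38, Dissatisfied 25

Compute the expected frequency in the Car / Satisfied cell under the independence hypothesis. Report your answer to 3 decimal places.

Row total (Car) = 89; column total (Satisfied) = 29; grand total N = 166.
Expected count = (row total × column total) / N = 89 × 29 / 166 = 15.548.

15.548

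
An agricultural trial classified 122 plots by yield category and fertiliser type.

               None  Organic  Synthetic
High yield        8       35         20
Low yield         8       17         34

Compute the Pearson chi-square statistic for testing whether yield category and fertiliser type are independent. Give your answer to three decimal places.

9.740

Row totals: 63, 59. Column totals: 16, 52, 54. Grand total N = 122.
Expected counts (row total × column total / N):
  High yield, None: 63×16/122 = 8.2623
  High yield, Organic: 63×52/122 = 26.8525
  High yield, Synthetic: 63×54/122 = 27.8852
  Low yield, None: 59×16/122 = 7.7377
  Low yield, Organic: 59×52/122 = 25.1475
  Low yield, Synthetic: 59×54/122 = 26.1148
Contributions (O − E)²/E:
  (8 − 8.2623)²/8.2623 = 0.0083
  (35 − 26.8525)²/26.8525 = 2.4721
  (20 − 27.8852)²/27.8852 = 2.2297
  (8 − 7.7377)²/7.7377 = 0.0089
  (17 − 25.1475)²/25.1475 = 2.6397
  (34 − 26.1148)²/26.1148 = 2.3809
χ² = 0.0083 + 2.4721 + 2.2297 + 0.0089 + 2.6397 + 2.3809 = 9.740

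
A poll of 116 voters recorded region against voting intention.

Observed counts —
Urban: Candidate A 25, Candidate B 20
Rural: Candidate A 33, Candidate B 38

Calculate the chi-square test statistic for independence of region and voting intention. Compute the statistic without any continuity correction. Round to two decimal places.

0.91

Row totals: 45, 71. Column totals: 58, 58. Grand total N = 116.
Expected counts (row total × column total / N):
  Urban, Candidate A: 45×58/116 = 22.500
  Urban, Candidate B: 45×58/116 = 22.500
  Rural, Candidate A: 71×58/116 = 35.500
  Rural, Candidate B: 71×58/116 = 35.500
Contributions (O − E)²/E:
  (25 − 22.500)²/22.500 = 0.2778
  (20 − 22.500)²/22.500 = 0.2778
  (33 − 35.500)²/35.500 = 0.1761
  (38 − 35.500)²/35.500 = 0.1761
χ² = 0.2778 + 0.2778 + 0.1761 + 0.1761 = 0.91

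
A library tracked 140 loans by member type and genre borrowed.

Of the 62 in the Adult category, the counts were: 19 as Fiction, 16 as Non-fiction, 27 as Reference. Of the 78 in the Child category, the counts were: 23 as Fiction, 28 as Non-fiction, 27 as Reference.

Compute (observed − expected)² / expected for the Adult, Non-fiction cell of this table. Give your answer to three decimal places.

0.624

Row total (Adult) = 62; column total (Non-fiction) = 44; N = 140.
Expected count E = 62 × 44 / 140 = 19.4857.
Contribution = (O − E)²/E = (16 − 19.4857)² / 19.4857 = 0.624.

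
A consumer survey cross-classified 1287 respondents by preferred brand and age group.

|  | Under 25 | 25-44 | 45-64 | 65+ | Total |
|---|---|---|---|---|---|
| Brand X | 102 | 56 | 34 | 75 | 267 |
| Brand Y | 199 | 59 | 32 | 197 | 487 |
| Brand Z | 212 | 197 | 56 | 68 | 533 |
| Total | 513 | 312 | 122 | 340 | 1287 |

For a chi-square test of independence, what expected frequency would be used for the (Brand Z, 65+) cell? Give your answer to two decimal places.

Row total (Brand Z) = 533; column total (65+) = 340; grand total N = 1287.
Expected count = (row total × column total) / N = 533 × 340 / 1287 = 140.81.

140.81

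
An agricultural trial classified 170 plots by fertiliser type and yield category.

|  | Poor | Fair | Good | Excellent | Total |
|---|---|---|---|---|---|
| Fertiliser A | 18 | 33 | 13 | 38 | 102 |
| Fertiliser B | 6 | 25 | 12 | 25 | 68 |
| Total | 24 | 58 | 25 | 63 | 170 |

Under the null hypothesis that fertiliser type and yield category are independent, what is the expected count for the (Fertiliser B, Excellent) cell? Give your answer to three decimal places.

25.200

Row total (Fertiliser B) = 68; column total (Excellent) = 63; grand total N = 170.
Expected count = (row total × column total) / N = 68 × 63 / 170 = 25.200.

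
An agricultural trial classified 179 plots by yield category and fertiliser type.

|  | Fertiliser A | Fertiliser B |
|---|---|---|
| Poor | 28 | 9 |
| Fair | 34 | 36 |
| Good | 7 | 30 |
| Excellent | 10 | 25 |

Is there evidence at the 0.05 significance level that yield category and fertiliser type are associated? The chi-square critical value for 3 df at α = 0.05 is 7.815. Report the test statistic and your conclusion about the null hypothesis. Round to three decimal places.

28.468; reject H₀

Row totals: 37, 70, 37, 35. Column totals: 79, 100. Grand total N = 179.
Expected counts (row total × column total / N):
  Poor, Fertiliser A: 37×79/179 = 16.3296
  Poor, Fertiliser B: 37×100/179 = 20.6704
  Fair, Fertiliser A: 70×79/179 = 30.8939
  Fair, Fertiliser B: 70×100/179 = 39.1061
  Good, Fertiliser A: 37×79/179 = 16.3296
  Good, Fertiliser B: 37×100/179 = 20.6704
  Excellent, Fertiliser A: 35×79/179 = 15.4469
  Excellent, Fertiliser B: 35×100/179 = 19.5531
Contributions (O − E)²/E:
  (28 − 16.3296)²/16.3296 = 8.3406
  (9 − 20.6704)²/20.6704 = 6.5890
  (34 − 30.8939)²/30.8939 = 0.3123
  (36 − 39.1061)²/39.1061 = 0.2467
  (7 − 16.3296)²/16.3296 = 5.3303
  (30 − 20.6704)²/20.6704 = 4.2109
  (10 − 15.4469)²/15.4469 = 1.9207
  (25 − 19.5531)²/19.5531 = 1.5173
χ² = 8.3406 + 6.5890 + 0.3123 + 0.2467 + 5.3303 + 4.2109 + 1.9207 + 1.5173 = 28.468
df = (4−1)(2−1) = 3. Since 28.468 > 7.815, reject the null hypothesis of independence at α = 0.05.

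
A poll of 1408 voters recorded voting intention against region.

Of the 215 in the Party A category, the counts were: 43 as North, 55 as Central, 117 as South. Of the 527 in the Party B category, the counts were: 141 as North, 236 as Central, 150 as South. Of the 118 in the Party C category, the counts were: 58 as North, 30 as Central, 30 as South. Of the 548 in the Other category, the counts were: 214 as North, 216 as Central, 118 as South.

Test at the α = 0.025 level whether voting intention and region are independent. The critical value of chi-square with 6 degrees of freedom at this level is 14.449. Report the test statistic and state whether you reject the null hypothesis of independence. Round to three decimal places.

111.279; reject H₀

Row totals: 215, 527, 118, 548. Column totals: 456, 537, 415. Grand total N = 1408.
Expected counts (row total × column total / N):
  Party A, North: 215×456/1408 = 69.6307
  Party A, Central: 215×537/1408 = 81.9993
  Party A, South: 215×415/1408 = 63.3700
  Party B, North: 527×456/1408 = 170.6761
  Party B, Central: 527×537/1408 = 200.9936
  Party B, South: 527×415/1408 = 155.3303
  Party C, North: 118×456/1408 = 38.2159
  Party C, Central: 118×537/1408 = 45.0043
  Party C, South: 118×415/1408 = 34.7798
  Other, North: 548×456/1408 = 177.4773
  Other, Central: 548×537/1408 = 209.0028
  Other, South: 548×415/1408 = 161.5199
Contributions (O − E)²/E:
  (43 − 69.6307)²/69.6307 = 10.1851
  (55 − 81.9993)²/81.9993 = 8.8899
  (117 − 63.3700)²/63.3700 = 45.3870
  (141 − 170.6761)²/170.6761 = 5.1599
  (236 − 200.9936)²/200.9936 = 6.0970
  (150 − 155.3303)²/155.3303 = 0.1829
  (58 − 38.2159)²/38.2159 = 10.2421
  (30 − 45.0043)²/45.0043 = 5.0024
  (30 − 34.7798)²/34.7798 = 0.6569
  (214 − 177.4773)²/177.4773 = 7.5159
  (216 − 209.0028)²/209.0028 = 0.2343
  (118 − 161.5199)²/161.5199 = 11.7260
χ² = 10.1851 + 8.8899 + 45.3870 + 5.1599 + 6.0970 + 0.1829 + 10.2421 + 5.0024 + 0.6569 + 7.5159 + 0.2343 + 11.7260 = 111.279
df = (4−1)(3−1) = 6. Since 111.279 > 14.449, reject the null hypothesis of independence at α = 0.025.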